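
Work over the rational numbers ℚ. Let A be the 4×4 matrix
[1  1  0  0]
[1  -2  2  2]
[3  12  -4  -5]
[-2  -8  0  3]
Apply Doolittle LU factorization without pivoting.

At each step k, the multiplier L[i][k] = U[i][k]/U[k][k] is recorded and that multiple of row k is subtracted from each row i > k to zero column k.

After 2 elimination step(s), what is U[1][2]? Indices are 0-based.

U[1][2] = 2

[col 0] pivot 1
  R1 -= 1*R0 → (0, -3, 2, 2)  (L[1][0] := 1)
  R2 -= 3*R0 → (0, 9, -4, -5)  (L[2][0] := 3)
  R3 -= -2*R0 → (0, -6, 0, 3)  (L[3][0] := -2)
[col 1] pivot -3
  R2 -= -3*R1 → (0, 0, 2, 1)  (L[2][1] := -3)
  R3 -= 2*R1 → (0, 0, -4, -1)  (L[3][1] := 2)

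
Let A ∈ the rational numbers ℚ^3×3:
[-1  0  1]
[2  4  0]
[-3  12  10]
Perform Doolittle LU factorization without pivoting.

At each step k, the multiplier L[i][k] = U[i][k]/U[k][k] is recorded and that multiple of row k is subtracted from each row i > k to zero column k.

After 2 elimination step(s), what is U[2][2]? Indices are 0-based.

U[2][2] = 1

Step 1: pivot at (0,0) is -1.
  row1 ← row1 − (-2)·row0  ⇒  L[1][0]=-2, U row1=(0, 4, 2)
  row2 ← row2 − (3)·row0  ⇒  L[2][0]=3, U row2=(0, 12, 7)
Step 2: pivot at (1,1) is 4.
  row2 ← row2 − (3)·row1  ⇒  L[2][1]=3, U row2=(0, 0, 1)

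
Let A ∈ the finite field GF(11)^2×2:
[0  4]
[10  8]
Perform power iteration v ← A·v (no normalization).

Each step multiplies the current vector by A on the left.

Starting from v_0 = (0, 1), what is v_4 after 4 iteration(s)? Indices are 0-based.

v_0 = (0, 1).
v_1 = A·v_0 = (4, 8).
v_2 = A·v_1 = (10, 5).
v_3 = A·v_2 = (9, 8).
v_4 = A·v_3 = (10, 0).

v_4 = (10, 0)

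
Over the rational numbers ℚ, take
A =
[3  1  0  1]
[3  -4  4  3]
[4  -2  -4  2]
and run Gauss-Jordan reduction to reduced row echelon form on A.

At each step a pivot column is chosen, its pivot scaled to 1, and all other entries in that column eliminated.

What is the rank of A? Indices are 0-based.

rank = 3

step 1: normalize row 0 (÷3) = (1, 1/3, 0, 1/3)
  row 1: subtract 3×row0 = (0, -5, 4, 2)
  row 2: subtract 4×row0 = (0, -10/3, -4, 2/3)
step 2: normalize row 1 (÷-5) = (0, 1, -4/5, -2/5)
  row 0: subtract 1/3×row1 = (1, 0, 4/15, 7/15)
  row 2: subtract -10/3×row1 = (0, 0, -20/3, -2/3)
step 3: normalize row 2 (÷-20/3) = (0, 0, 1, 1/10)
  row 0: subtract 4/15×row2 = (1, 0, 0, 11/25)
  row 1: subtract -4/5×row2 = (0, 1, 0, -8/25)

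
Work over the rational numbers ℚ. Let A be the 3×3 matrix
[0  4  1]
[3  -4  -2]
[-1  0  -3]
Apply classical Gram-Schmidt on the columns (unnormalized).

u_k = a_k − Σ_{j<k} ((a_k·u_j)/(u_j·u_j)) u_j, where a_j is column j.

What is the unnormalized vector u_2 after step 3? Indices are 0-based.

Step 1: u_0 = a_0 = (0, 3, -1).
Step 2: u_1 = a_1 − (-6/5)·u_0 = (4, -2/5, -6/5).
Step 3: u_2 = a_2 − (-3/10)·u_0 − (21/44)·u_1 = (-10/11, -10/11, -30/11).

u_2 = (-10/11, -10/11, -30/11)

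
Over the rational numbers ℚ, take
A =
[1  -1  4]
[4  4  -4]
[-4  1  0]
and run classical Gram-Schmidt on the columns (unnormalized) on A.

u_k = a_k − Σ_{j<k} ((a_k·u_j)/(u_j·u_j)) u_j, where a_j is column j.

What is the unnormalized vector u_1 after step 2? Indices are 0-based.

Step 1: u_0 = a_0 = (1, 4, -4).
Step 2: u_1 = a_1 − (1/3)·u_0 = (-4/3, 8/3, 7/3).

u_1 = (-4/3, 8/3, 7/3)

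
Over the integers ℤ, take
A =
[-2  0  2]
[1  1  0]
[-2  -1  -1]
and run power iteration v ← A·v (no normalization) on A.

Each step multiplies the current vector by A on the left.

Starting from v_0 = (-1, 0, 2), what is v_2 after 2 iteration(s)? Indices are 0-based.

v_0 = (-1, 0, 2).
v_1 = A·v_0 = (6, -1, 0).
v_2 = A·v_1 = (-12, 5, -11).

v_2 = (-12, 5, -11)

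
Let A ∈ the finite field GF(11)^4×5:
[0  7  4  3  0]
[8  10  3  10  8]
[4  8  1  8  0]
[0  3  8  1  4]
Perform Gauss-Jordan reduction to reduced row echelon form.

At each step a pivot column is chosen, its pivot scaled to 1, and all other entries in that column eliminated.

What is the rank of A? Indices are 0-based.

rank = 4

[1] R0 <-> R1
[1] R0 /= 8  ⇒  (1, 4, 10, 4, 1)
     R2 -= 4·R0  ⇒  (0, 3, 5, 3, 7)
[2] R1 /= 7  ⇒  (0, 1, 10, 2, 0)
     R0 -= 4·R1  ⇒  (1, 0, 3, 7, 1)
     R2 -= 3·R1  ⇒  (0, 0, 8, 8, 7)
     R3 -= 3·R1  ⇒  (0, 0, 0, 6, 4)
[3] R2 /= 8  ⇒  (0, 0, 1, 1, 5)
     R0 -= 3·R2  ⇒  (1, 0, 0, 4, 8)
     R1 -= 10·R2  ⇒  (0, 1, 0, 3, 5)
[4] R3 /= 6  ⇒  (0, 0, 0, 1, 8)
     R0 -= 4·R3  ⇒  (1, 0, 0, 0, 9)
     R1 -= 3·R3  ⇒  (0, 1, 0, 0, 3)
     R2 -= 1·R3  ⇒  (0, 0, 1, 0, 8)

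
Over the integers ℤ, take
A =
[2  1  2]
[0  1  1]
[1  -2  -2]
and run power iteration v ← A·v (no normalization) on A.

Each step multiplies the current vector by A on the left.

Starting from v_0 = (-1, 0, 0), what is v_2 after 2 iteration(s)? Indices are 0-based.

v_0 = (-1, 0, 0).
v_1 = A·v_0 = (-2, 0, -1).
v_2 = A·v_1 = (-6, -1, 0).

v_2 = (-6, -1, 0)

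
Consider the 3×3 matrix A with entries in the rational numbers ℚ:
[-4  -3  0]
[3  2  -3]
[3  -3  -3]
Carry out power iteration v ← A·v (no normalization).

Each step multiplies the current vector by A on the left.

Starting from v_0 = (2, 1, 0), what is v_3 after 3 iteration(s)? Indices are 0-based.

v_3 = (-2, 206, 336)

v_0 = (2, 1, 0).
v_1 = A·v_0 = (-11, 8, 3).
v_2 = A·v_1 = (20, -26, -66).
v_3 = A·v_2 = (-2, 206, 336).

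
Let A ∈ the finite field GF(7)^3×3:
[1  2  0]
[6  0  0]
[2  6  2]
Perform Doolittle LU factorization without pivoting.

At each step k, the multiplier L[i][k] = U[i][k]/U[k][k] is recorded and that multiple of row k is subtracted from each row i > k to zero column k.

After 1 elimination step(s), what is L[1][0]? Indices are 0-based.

L[1][0] = 6

Step 1: pivot at (0,0) is 1.
  row1 ← row1 − (6)·row0  ⇒  L[1][0]=6, U row1=(0, 2, 0)
  row2 ← row2 − (2)·row0  ⇒  L[2][0]=2, U row2=(0, 2, 2)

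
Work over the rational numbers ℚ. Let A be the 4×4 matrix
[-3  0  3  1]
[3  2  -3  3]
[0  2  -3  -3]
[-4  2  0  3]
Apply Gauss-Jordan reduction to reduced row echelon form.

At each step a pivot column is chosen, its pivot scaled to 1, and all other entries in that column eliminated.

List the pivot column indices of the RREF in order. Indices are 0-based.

pivot columns: 0, 1, 2, 3

[1] R0 /= -3  ⇒  (1, 0, -1, -1/3)
     R1 -= 3·R0  ⇒  (0, 2, 0, 4)
     R3 -= -4·R0  ⇒  (0, 2, -4, 5/3)
[2] R1 /= 2  ⇒  (0, 1, 0, 2)
     R2 -= 2·R1  ⇒  (0, 0, -3, -7)
     R3 -= 2·R1  ⇒  (0, 0, -4, -7/3)
[3] R2 /= -3  ⇒  (0, 0, 1, 7/3)
     R0 -= -1·R2  ⇒  (1, 0, 0, 2)
     R3 -= -4·R2  ⇒  (0, 0, 0, 7)
[4] R3 /= 7  ⇒  (0, 0, 0, 1)
     R0 -= 2·R3  ⇒  (1, 0, 0, 0)
     R1 -= 2·R3  ⇒  (0, 1, 0, 0)
     R2 -= 7/3·R3  ⇒  (0, 0, 1, 0)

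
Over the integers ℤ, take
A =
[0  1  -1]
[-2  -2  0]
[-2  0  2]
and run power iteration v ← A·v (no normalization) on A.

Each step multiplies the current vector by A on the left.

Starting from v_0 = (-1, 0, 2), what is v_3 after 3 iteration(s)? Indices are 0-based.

v_3 = (-16, 8, 40)

v_0 = (-1, 0, 2).
v_1 = A·v_0 = (-2, 2, 6).
v_2 = A·v_1 = (-4, 0, 16).
v_3 = A·v_2 = (-16, 8, 40).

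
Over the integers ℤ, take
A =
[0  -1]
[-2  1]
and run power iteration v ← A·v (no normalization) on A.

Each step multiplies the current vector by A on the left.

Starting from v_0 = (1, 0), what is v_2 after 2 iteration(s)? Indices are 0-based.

v_0 = (1, 0).
v_1 = A·v_0 = (0, -2).
v_2 = A·v_1 = (2, -2).

v_2 = (2, -2)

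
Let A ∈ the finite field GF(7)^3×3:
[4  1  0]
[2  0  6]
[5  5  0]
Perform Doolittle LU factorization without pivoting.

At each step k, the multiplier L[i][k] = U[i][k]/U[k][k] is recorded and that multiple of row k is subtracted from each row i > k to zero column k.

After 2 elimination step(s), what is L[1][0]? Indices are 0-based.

Step 1: pivot at (0,0) is 4.
  row1 ← row1 − (4)·row0  ⇒  L[1][0]=4, U row1=(0, 3, 6)
  row2 ← row2 − (3)·row0  ⇒  L[2][0]=3, U row2=(0, 2, 0)
Step 2: pivot at (1,1) is 3.
  row2 ← row2 − (3)·row1  ⇒  L[2][1]=3, U row2=(0, 0, 3)

L[1][0] = 4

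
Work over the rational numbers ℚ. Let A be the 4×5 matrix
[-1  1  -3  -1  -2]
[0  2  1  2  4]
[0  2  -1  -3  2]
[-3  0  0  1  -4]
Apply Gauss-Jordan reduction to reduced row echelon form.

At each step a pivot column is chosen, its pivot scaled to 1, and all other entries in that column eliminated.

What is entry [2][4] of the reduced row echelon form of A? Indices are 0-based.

M[2][4] = 52/77

[1] R0 /= -1  ⇒  (1, -1, 3, 1, 2)
     R3 -= -3·R0  ⇒  (0, -3, 9, 4, 2)
[2] R1 /= 2  ⇒  (0, 1, 1/2, 1, 2)
     R0 -= -1·R1  ⇒  (1, 0, 7/2, 2, 4)
     R2 -= 2·R1  ⇒  (0, 0, -2, -5, -2)
     R3 -= -3·R1  ⇒  (0, 0, 21/2, 7, 8)
[3] R2 /= -2  ⇒  (0, 0, 1, 5/2, 1)
     R0 -= 7/2·R2  ⇒  (1, 0, 0, -27/4, 1/2)
     R1 -= 1/2·R2  ⇒  (0, 1, 0, -1/4, 3/2)
     R3 -= 21/2·R2  ⇒  (0, 0, 0, -77/4, -5/2)
[4] R3 /= -77/4  ⇒  (0, 0, 0, 1, 10/77)
     R0 -= -27/4·R3  ⇒  (1, 0, 0, 0, 106/77)
     R1 -= -1/4·R3  ⇒  (0, 1, 0, 0, 118/77)
     R2 -= 5/2·R3  ⇒  (0, 0, 1, 0, 52/77)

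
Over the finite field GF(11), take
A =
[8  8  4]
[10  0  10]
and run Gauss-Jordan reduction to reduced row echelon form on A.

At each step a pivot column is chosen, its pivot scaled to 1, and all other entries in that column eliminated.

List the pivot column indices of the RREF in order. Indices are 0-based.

[1] R0 /= 8  ⇒  (1, 1, 6)
     R1 -= 10·R0  ⇒  (0, 1, 5)
[2] R1 /= 1  ⇒  (0, 1, 5)
     R0 -= 1·R1  ⇒  (1, 0, 1)

pivot columns: 0, 1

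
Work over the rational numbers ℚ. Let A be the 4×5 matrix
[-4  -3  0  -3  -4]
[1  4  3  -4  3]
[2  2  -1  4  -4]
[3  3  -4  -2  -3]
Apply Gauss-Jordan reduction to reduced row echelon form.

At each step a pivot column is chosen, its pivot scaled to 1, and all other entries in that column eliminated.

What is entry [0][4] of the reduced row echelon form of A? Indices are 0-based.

M[0][4] = 989/257

[1] R0 /= -4  ⇒  (1, 3/4, 0, 3/4, 1)
     R1 -= 1·R0  ⇒  (0, 13/4, 3, -19/4, 2)
     R2 -= 2·R0  ⇒  (0, 1/2, -1, 5/2, -6)
     R3 -= 3·R0  ⇒  (0, 3/4, -4, -17/4, -6)
[2] R1 /= 13/4  ⇒  (0, 1, 12/13, -19/13, 8/13)
     R0 -= 3/4·R1  ⇒  (1, 0, -9/13, 24/13, 7/13)
     R2 -= 1/2·R1  ⇒  (0, 0, -19/13, 42/13, -82/13)
     R3 -= 3/4·R1  ⇒  (0, 0, -61/13, -41/13, -84/13)
[3] R2 /= -19/13  ⇒  (0, 0, 1, -42/19, 82/19)
     R0 -= -9/13·R2  ⇒  (1, 0, 0, 6/19, 67/19)
     R1 -= 12/13·R2  ⇒  (0, 1, 0, 11/19, -64/19)
     R3 -= -61/13·R2  ⇒  (0, 0, 0, -257/19, 262/19)
[4] R3 /= -257/19  ⇒  (0, 0, 0, 1, -262/257)
     R0 -= 6/19·R3  ⇒  (1, 0, 0, 0, 989/257)
     R1 -= 11/19·R3  ⇒  (0, 1, 0, 0, -714/257)
     R2 -= -42/19·R3  ⇒  (0, 0, 1, 0, 530/257)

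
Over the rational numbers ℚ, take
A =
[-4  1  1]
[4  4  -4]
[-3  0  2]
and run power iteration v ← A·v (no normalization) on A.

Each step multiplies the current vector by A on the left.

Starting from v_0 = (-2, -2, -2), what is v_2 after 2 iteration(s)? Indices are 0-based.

v_0 = (-2, -2, -2).
v_1 = A·v_0 = (4, -8, 2).
v_2 = A·v_1 = (-22, -24, -8).

v_2 = (-22, -24, -8)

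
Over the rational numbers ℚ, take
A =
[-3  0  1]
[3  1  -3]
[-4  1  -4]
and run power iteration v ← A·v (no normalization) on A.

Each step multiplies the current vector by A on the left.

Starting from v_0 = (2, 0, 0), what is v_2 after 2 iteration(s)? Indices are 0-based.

v_0 = (2, 0, 0).
v_1 = A·v_0 = (-6, 6, -8).
v_2 = A·v_1 = (10, 12, 62).

v_2 = (10, 12, 62)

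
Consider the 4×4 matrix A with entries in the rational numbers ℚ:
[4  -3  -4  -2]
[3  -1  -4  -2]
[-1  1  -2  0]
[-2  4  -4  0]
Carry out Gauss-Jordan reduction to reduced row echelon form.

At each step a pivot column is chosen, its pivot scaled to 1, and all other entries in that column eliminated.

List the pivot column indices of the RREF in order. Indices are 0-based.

[1] R0 /= 4  ⇒  (1, -3/4, -1, -1/2)
     R1 -= 3·R0  ⇒  (0, 5/4, -1, -1/2)
     R2 -= -1·R0  ⇒  (0, 1/4, -3, -1/2)
     R3 -= -2·R0  ⇒  (0, 5/2, -6, -1)
[2] R1 /= 5/4  ⇒  (0, 1, -4/5, -2/5)
     R0 -= -3/4·R1  ⇒  (1, 0, -8/5, -4/5)
     R2 -= 1/4·R1  ⇒  (0, 0, -14/5, -2/5)
     R3 -= 5/2·R1  ⇒  (0, 0, -4, 0)
[3] R2 /= -14/5  ⇒  (0, 0, 1, 1/7)
     R0 -= -8/5·R2  ⇒  (1, 0, 0, -4/7)
     R1 -= -4/5·R2  ⇒  (0, 1, 0, -2/7)
     R3 -= -4·R2  ⇒  (0, 0, 0, 4/7)
[4] R3 /= 4/7  ⇒  (0, 0, 0, 1)
     R0 -= -4/7·R3  ⇒  (1, 0, 0, 0)
     R1 -= -2/7·R3  ⇒  (0, 1, 0, 0)
     R2 -= 1/7·R3  ⇒  (0, 0, 1, 0)

pivot columns: 0, 1, 2, 3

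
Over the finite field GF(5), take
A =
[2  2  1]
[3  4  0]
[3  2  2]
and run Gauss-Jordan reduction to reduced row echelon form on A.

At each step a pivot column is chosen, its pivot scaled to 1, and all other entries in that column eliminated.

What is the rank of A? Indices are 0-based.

pivot(0,0)=2: scale R0 → (1, 1, 3)
  clear (1,0): R1 −= (3)R0 → (0, 1, 1)
  clear (2,0): R2 −= (3)R0 → (0, 4, 3)
pivot(1,1)=1: scale R1 → (0, 1, 1)
  clear (0,1): R0 −= (1)R1 → (1, 0, 2)
  clear (2,1): R2 −= (4)R1 → (0, 0, 4)
pivot(2,2)=4: scale R2 → (0, 0, 1)
  clear (0,2): R0 −= (2)R2 → (1, 0, 0)
  clear (1,2): R1 −= (1)R2 → (0, 1, 0)

rank = 3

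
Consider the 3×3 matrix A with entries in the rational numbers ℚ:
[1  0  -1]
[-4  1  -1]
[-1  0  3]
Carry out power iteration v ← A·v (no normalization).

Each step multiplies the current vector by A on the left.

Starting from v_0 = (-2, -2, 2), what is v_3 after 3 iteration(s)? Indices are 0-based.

v_3 = (-40, 32, 96)

v_0 = (-2, -2, 2).
v_1 = A·v_0 = (-4, 4, 8).
v_2 = A·v_1 = (-12, 12, 28).
v_3 = A·v_2 = (-40, 32, 96).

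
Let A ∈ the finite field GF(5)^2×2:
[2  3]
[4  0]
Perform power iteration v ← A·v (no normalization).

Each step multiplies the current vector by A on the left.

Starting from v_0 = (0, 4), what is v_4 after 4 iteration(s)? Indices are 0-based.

v_0 = (0, 4).
v_1 = A·v_0 = (2, 0).
v_2 = A·v_1 = (4, 3).
v_3 = A·v_2 = (2, 1).
v_4 = A·v_3 = (2, 3).

v_4 = (2, 3)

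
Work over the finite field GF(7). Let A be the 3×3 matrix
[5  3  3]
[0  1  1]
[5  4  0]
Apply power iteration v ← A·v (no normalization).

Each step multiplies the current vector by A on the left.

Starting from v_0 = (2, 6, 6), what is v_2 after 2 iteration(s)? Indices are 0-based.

v_0 = (2, 6, 6).
v_1 = A·v_0 = (4, 5, 6).
v_2 = A·v_1 = (4, 4, 5).

v_2 = (4, 4, 5)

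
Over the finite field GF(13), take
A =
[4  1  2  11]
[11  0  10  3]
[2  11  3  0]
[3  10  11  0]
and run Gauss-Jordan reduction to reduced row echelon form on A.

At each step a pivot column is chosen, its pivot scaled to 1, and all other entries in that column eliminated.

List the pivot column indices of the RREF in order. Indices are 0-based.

pivot(0,0)=4: scale R0 → (1, 10, 7, 6)
  clear (1,0): R1 −= (11)R0 → (0, 7, 11, 2)
  clear (2,0): R2 −= (2)R0 → (0, 4, 2, 1)
  clear (3,0): R3 −= (3)R0 → (0, 6, 3, 8)
pivot(1,1)=7: scale R1 → (0, 1, 9, 4)
  clear (0,1): R0 −= (10)R1 → (1, 0, 8, 5)
  clear (2,1): R2 −= (4)R1 → (0, 0, 5, 11)
  clear (3,1): R3 −= (6)R1 → (0, 0, 1, 10)
pivot(2,2)=5: scale R2 → (0, 0, 1, 10)
  clear (0,2): R0 −= (8)R2 → (1, 0, 0, 3)
  clear (1,2): R1 −= (9)R2 → (0, 1, 0, 5)
  clear (3,2): R3 −= (1)R2 → (0, 0, 0, 0)
col 3: no nonzero at/below row 3; advance.

pivot columns: 0, 1, 2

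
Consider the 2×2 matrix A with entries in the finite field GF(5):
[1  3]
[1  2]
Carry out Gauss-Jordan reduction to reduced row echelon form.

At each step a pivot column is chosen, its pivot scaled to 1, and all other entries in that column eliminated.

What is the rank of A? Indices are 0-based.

step 1: normalize row 0 (÷1) = (1, 3)
  row 1: subtract 1×row0 = (0, 4)
step 2: normalize row 1 (÷4) = (0, 1)
  row 0: subtract 3×row1 = (1, 0)

rank = 2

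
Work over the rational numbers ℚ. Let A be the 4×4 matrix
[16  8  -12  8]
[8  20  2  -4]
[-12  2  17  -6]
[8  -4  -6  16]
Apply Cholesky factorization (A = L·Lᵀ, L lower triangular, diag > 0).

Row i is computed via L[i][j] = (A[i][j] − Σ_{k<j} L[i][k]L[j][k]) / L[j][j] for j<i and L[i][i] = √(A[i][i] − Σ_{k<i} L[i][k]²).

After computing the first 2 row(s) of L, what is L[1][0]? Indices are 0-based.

L[1][0] = 2

Step 1: L[0][0] = √(16) = 4.
  L[1][0] = (8) / L[0][0] = 2.
Step 2: L[1][1] = √(16) = 4.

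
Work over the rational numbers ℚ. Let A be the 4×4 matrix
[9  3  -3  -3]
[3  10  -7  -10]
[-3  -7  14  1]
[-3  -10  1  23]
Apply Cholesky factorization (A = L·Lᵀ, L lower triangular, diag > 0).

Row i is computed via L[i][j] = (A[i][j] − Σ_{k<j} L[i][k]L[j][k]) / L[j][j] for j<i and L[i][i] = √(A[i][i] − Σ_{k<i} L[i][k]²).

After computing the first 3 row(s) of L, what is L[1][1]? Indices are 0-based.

L[1][1] = 3

Step 1: L[0][0] = √(9) = 3.
  L[1][0] = (3) / L[0][0] = 1.
Step 2: L[1][1] = √(9) = 3.
  L[2][0] = (-3) / L[0][0] = -1.
  L[2][1] = (-6) / L[1][1] = -2.
Step 3: L[2][2] = √(9) = 3.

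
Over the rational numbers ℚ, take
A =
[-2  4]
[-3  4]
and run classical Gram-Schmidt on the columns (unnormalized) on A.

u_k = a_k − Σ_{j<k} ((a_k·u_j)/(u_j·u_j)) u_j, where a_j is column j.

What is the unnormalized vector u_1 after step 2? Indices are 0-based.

Step 1: u_0 = a_0 = (-2, -3).
Step 2: u_1 = a_1 − (-20/13)·u_0 = (12/13, -8/13).

u_1 = (12/13, -8/13)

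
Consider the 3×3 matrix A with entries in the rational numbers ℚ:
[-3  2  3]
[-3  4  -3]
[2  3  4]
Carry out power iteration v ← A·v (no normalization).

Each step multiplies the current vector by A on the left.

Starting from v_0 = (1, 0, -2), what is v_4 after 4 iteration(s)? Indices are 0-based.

v_4 = (861, 1011, 1062)

v_0 = (1, 0, -2).
v_1 = A·v_0 = (-9, 3, -6).
v_2 = A·v_1 = (15, 57, -33).
v_3 = A·v_2 = (-30, 282, 69).
v_4 = A·v_3 = (861, 1011, 1062).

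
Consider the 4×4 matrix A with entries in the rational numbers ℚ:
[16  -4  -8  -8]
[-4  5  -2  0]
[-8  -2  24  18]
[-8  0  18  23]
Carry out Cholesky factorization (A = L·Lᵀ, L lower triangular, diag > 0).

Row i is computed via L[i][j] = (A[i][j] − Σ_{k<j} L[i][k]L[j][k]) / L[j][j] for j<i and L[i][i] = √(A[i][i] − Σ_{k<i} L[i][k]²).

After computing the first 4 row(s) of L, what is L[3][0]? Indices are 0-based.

L[3][0] = -2

Step 1: L[0][0] = √(16) = 4.
  L[1][0] = (-4) / L[0][0] = -1.
Step 2: L[1][1] = √(4) = 2.
  L[2][0] = (-8) / L[0][0] = -2.
  L[2][1] = (-4) / L[1][1] = -2.
Step 3: L[2][2] = √(16) = 4.
  L[3][0] = (-8) / L[0][0] = -2.
  L[3][1] = (-2) / L[1][1] = -1.
  L[3][2] = (12) / L[2][2] = 3.
Step 4: L[3][3] = √(9) = 3.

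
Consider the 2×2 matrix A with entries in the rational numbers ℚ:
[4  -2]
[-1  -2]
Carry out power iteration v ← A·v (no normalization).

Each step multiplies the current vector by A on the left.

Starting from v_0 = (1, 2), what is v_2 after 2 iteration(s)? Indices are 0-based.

v_2 = (10, 10)

v_0 = (1, 2).
v_1 = A·v_0 = (0, -5).
v_2 = A·v_1 = (10, 10).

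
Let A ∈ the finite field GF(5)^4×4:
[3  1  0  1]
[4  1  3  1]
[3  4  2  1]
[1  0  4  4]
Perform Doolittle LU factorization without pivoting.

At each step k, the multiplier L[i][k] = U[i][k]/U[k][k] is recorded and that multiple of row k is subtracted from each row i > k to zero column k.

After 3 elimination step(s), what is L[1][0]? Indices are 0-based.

L[1][0] = 3

k=0: U[0][0]=3
  eliminate (1,0): mult=3, new row 1: (0, 3, 3, 3); set L[1][0]=3
  eliminate (2,0): mult=1, new row 2: (0, 3, 2, 0); set L[2][0]=1
  eliminate (3,0): mult=2, new row 3: (0, 3, 4, 2); set L[3][0]=2
k=1: U[1][1]=3
  eliminate (2,1): mult=1, new row 2: (0, 0, 4, 2); set L[2][1]=1
  eliminate (3,1): mult=1, new row 3: (0, 0, 1, 4); set L[3][1]=1
k=2: U[2][2]=4
  eliminate (3,2): mult=4, new row 3: (0, 0, 0, 1); set L[3][2]=4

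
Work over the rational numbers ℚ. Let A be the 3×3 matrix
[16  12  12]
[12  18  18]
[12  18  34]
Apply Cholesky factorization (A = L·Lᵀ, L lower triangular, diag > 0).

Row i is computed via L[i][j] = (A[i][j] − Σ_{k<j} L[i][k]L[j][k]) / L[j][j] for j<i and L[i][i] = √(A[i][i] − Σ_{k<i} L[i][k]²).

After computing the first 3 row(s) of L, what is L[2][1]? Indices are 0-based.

Step 1: L[0][0] = √(16) = 4.
  L[1][0] = (12) / L[0][0] = 3.
Step 2: L[1][1] = √(9) = 3.
  L[2][0] = (12) / L[0][0] = 3.
  L[2][1] = (9) / L[1][1] = 3.
Step 3: L[2][2] = √(16) = 4.

L[2][1] = 3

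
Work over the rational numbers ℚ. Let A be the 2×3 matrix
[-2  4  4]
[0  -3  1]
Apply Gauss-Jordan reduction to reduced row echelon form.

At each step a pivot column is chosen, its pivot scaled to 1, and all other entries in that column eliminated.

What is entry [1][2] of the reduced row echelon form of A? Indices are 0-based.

[1] R0 /= -2  ⇒  (1, -2, -2)
[2] R1 /= -3  ⇒  (0, 1, -1/3)
     R0 -= -2·R1  ⇒  (1, 0, -8/3)

M[1][2] = -1/3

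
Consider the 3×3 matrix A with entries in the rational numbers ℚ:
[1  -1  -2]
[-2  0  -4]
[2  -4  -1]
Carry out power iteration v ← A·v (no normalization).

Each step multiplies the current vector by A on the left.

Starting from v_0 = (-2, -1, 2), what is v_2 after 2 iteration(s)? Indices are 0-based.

v_0 = (-2, -1, 2).
v_1 = A·v_0 = (-5, -4, -2).
v_2 = A·v_1 = (3, 18, 8).

v_2 = (3, 18, 8)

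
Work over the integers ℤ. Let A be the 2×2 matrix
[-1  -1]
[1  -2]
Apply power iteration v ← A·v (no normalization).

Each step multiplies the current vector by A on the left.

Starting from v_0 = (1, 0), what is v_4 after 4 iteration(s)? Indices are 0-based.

v_4 = (-9, -9)

v_0 = (1, 0).
v_1 = A·v_0 = (-1, 1).
v_2 = A·v_1 = (0, -3).
v_3 = A·v_2 = (3, 6).
v_4 = A·v_3 = (-9, -9).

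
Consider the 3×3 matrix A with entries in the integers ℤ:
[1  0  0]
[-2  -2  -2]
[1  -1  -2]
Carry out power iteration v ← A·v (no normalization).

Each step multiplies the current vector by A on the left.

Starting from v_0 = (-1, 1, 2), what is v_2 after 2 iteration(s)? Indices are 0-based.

v_0 = (-1, 1, 2).
v_1 = A·v_0 = (-1, -4, -6).
v_2 = A·v_1 = (-1, 22, 15).

v_2 = (-1, 22, 15)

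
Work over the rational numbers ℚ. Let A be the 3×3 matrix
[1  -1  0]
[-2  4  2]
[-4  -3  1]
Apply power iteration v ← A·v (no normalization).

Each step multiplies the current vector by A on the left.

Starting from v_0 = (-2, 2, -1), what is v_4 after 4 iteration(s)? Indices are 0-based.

v_0 = (-2, 2, -1).
v_1 = A·v_0 = (-4, 10, 1).
v_2 = A·v_1 = (-14, 50, -13).
v_3 = A·v_2 = (-64, 202, -107).
v_4 = A·v_3 = (-266, 722, -457).

v_4 = (-266, 722, -457)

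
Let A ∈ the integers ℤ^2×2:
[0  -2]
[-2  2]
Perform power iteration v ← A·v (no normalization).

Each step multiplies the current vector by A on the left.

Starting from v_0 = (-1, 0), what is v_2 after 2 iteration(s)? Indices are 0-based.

v_0 = (-1, 0).
v_1 = A·v_0 = (0, 2).
v_2 = A·v_1 = (-4, 4).

v_2 = (-4, 4)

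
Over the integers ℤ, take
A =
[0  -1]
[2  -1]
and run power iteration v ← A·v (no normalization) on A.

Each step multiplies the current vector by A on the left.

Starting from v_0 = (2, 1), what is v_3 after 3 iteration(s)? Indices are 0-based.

v_3 = (5, -1)

v_0 = (2, 1).
v_1 = A·v_0 = (-1, 3).
v_2 = A·v_1 = (-3, -5).
v_3 = A·v_2 = (5, -1).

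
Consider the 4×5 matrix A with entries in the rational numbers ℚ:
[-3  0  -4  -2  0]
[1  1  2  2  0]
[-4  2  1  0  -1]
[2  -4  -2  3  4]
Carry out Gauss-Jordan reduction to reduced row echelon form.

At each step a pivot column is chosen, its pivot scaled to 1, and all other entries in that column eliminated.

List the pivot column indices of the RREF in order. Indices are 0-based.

pivot(0,0)=-3: scale R0 → (1, 0, 4/3, 2/3, 0)
  clear (1,0): R1 −= (1)R0 → (0, 1, 2/3, 4/3, 0)
  clear (2,0): R2 −= (-4)R0 → (0, 2, 19/3, 8/3, -1)
  clear (3,0): R3 −= (2)R0 → (0, -4, -14/3, 5/3, 4)
pivot(1,1)=1: scale R1 → (0, 1, 2/3, 4/3, 0)
  clear (2,1): R2 −= (2)R1 → (0, 0, 5, 0, -1)
  clear (3,1): R3 −= (-4)R1 → (0, 0, -2, 7, 4)
pivot(2,2)=5: scale R2 → (0, 0, 1, 0, -1/5)
  clear (0,2): R0 −= (4/3)R2 → (1, 0, 0, 2/3, 4/15)
  clear (1,2): R1 −= (2/3)R2 → (0, 1, 0, 4/3, 2/15)
  clear (3,2): R3 −= (-2)R2 → (0, 0, 0, 7, 18/5)
pivot(3,3)=7: scale R3 → (0, 0, 0, 1, 18/35)
  clear (0,3): R0 −= (2/3)R3 → (1, 0, 0, 0, -8/105)
  clear (1,3): R1 −= (4/3)R3 → (0, 1, 0, 0, -58/105)

pivot columns: 0, 1, 2, 3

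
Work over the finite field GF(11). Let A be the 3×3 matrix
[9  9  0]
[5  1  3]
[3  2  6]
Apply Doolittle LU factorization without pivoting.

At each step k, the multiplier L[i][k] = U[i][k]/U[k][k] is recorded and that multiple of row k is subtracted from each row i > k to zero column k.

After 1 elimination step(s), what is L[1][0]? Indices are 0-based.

[col 0] pivot 9
  R1 -= 3*R0 → (0, 7, 3)  (L[1][0] := 3)
  R2 -= 4*R0 → (0, 10, 6)  (L[2][0] := 4)

L[1][0] = 3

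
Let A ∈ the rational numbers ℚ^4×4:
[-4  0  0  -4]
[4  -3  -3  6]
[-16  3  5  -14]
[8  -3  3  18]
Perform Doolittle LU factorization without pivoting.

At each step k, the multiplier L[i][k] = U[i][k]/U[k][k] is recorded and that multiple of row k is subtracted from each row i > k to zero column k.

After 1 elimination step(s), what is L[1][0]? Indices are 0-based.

L[1][0] = -1

[col 0] pivot -4
  R1 -= -1*R0 → (0, -3, -3, 2)  (L[1][0] := -1)
  R2 -= 4*R0 → (0, 3, 5, 2)  (L[2][0] := 4)
  R3 -= -2*R0 → (0, -3, 3, 10)  (L[3][0] := -2)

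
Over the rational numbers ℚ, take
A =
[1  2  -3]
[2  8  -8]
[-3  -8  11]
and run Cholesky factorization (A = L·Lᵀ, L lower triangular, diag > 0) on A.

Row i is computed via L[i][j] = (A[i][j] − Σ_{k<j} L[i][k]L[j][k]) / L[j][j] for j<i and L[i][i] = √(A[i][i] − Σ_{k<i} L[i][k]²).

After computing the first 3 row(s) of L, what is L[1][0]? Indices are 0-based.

L[1][0] = 2

Step 1: L[0][0] = √(1) = 1.
  L[1][0] = (2) / L[0][0] = 2.
Step 2: L[1][1] = √(4) = 2.
  L[2][0] = (-3) / L[0][0] = -3.
  L[2][1] = (-2) / L[1][1] = -1.
Step 3: L[2][2] = √(1) = 1.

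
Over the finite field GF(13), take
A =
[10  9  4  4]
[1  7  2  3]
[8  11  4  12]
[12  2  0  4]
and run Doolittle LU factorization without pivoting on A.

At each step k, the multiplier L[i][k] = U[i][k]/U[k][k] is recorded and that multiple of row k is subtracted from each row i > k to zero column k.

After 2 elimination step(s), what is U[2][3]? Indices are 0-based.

U[2][3] = 1

[col 0] pivot 10
  R1 -= 4*R0 → (0, 10, 12, 0)  (L[1][0] := 4)
  R2 -= 6*R0 → (0, 9, 6, 1)  (L[2][0] := 6)
  R3 -= 9*R0 → (0, 12, 3, 7)  (L[3][0] := 9)
[col 1] pivot 10
  R2 -= 10*R1 → (0, 0, 3, 1)  (L[2][1] := 10)
  R3 -= 9*R1 → (0, 0, 12, 7)  (L[3][1] := 9)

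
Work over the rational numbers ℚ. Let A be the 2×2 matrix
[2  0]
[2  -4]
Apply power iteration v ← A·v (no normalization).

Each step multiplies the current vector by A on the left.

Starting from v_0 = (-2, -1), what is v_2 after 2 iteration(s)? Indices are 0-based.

v_0 = (-2, -1).
v_1 = A·v_0 = (-4, 0).
v_2 = A·v_1 = (-8, -8).

v_2 = (-8, -8)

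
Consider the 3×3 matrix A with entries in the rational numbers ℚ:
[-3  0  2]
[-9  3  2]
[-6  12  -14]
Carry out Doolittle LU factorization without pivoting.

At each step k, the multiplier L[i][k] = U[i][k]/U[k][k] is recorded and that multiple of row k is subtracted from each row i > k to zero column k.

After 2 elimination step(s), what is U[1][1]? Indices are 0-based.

U[1][1] = 3

Step 1: pivot at (0,0) is -3.
  row1 ← row1 − (3)·row0  ⇒  L[1][0]=3, U row1=(0, 3, -4)
  row2 ← row2 − (2)·row0  ⇒  L[2][0]=2, U row2=(0, 12, -18)
Step 2: pivot at (1,1) is 3.
  row2 ← row2 − (4)·row1  ⇒  L[2][1]=4, U row2=(0, 0, -2)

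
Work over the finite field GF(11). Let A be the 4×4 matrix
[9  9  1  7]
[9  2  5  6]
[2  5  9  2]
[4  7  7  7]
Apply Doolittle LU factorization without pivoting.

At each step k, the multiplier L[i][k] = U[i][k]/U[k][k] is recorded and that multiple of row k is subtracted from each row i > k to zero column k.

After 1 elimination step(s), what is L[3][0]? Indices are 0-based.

L[3][0] = 9

k=0: U[0][0]=9
  eliminate (1,0): mult=1, new row 1: (0, 4, 4, 10); set L[1][0]=1
  eliminate (2,0): mult=10, new row 2: (0, 3, 10, 9); set L[2][0]=10
  eliminate (3,0): mult=9, new row 3: (0, 3, 9, 10); set L[3][0]=9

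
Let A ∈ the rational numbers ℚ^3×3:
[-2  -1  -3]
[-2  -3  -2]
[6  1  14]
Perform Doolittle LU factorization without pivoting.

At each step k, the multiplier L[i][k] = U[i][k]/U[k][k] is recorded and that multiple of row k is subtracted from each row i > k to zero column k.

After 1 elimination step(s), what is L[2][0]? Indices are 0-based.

L[2][0] = -3

Step 1: pivot at (0,0) is -2.
  row1 ← row1 − (1)·row0  ⇒  L[1][0]=1, U row1=(0, -2, 1)
  row2 ← row2 − (-3)·row0  ⇒  L[2][0]=-3, U row2=(0, -2, 5)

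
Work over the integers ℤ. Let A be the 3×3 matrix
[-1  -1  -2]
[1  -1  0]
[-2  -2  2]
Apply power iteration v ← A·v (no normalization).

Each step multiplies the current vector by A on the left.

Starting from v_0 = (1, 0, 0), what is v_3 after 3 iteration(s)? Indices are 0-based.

v_3 = (6, 6, -12)

v_0 = (1, 0, 0).
v_1 = A·v_0 = (-1, 1, -2).
v_2 = A·v_1 = (4, -2, -4).
v_3 = A·v_2 = (6, 6, -12).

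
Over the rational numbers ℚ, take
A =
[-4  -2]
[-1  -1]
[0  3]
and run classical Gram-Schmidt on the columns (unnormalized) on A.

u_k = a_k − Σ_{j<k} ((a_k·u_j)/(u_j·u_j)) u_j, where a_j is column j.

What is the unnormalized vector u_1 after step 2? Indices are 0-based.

Step 1: u_0 = a_0 = (-4, -1, 0).
Step 2: u_1 = a_1 − (9/17)·u_0 = (2/17, -8/17, 3).

u_1 = (2/17, -8/17, 3)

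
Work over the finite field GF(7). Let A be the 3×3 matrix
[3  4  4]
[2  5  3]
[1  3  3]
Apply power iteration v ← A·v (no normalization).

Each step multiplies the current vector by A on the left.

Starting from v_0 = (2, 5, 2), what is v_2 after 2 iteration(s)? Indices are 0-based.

v_2 = (5, 4, 5)

v_0 = (2, 5, 2).
v_1 = A·v_0 = (6, 0, 2).
v_2 = A·v_1 = (5, 4, 5).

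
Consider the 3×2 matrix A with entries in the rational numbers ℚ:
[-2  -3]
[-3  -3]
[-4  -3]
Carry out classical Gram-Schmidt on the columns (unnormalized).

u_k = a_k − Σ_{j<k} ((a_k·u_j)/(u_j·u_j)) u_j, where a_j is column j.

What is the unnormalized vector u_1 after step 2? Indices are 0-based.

Step 1: u_0 = a_0 = (-2, -3, -4).
Step 2: u_1 = a_1 − (27/29)·u_0 = (-33/29, -6/29, 21/29).

u_1 = (-33/29, -6/29, 21/29)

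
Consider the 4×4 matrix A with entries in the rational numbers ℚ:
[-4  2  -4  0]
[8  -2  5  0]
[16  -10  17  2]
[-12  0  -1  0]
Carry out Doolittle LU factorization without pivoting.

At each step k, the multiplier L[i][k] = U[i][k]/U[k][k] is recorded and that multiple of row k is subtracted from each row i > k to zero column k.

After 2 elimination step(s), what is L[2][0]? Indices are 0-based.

k=0: U[0][0]=-4
  eliminate (1,0): mult=-2, new row 1: (0, 2, -3, 0); set L[1][0]=-2
  eliminate (2,0): mult=-4, new row 2: (0, -2, 1, 2); set L[2][0]=-4
  eliminate (3,0): mult=3, new row 3: (0, -6, 11, 0); set L[3][0]=3
k=1: U[1][1]=2
  eliminate (2,1): mult=-1, new row 2: (0, 0, -2, 2); set L[2][1]=-1
  eliminate (3,1): mult=-3, new row 3: (0, 0, 2, 0); set L[3][1]=-3

L[2][0] = -4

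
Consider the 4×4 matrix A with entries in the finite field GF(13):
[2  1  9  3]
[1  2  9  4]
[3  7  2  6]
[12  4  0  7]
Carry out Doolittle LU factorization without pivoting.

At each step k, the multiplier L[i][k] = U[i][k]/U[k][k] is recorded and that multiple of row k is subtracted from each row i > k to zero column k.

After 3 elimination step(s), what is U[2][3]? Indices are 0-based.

U[2][3] = 1

[col 0] pivot 2
  R1 -= 7*R0 → (0, 8, 11, 9)  (L[1][0] := 7)
  R2 -= 8*R0 → (0, 12, 8, 8)  (L[2][0] := 8)
  R3 -= 6*R0 → (0, 11, 11, 2)  (L[3][0] := 6)
[col 1] pivot 8
  R2 -= 8*R1 → (0, 0, 11, 1)  (L[2][1] := 8)
  R3 -= 3*R1 → (0, 0, 4, 1)  (L[3][1] := 3)
[col 2] pivot 11
  R3 -= 11*R2 → (0, 0, 0, 3)  (L[3][2] := 11)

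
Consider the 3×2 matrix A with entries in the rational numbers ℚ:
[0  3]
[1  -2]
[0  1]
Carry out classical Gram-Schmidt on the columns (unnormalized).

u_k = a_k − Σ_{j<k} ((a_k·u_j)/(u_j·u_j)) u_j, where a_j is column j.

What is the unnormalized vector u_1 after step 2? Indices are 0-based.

u_1 = (3, 0, 1)

Step 1: u_0 = a_0 = (0, 1, 0).
Step 2: u_1 = a_1 − (-2)·u_0 = (3, 0, 1).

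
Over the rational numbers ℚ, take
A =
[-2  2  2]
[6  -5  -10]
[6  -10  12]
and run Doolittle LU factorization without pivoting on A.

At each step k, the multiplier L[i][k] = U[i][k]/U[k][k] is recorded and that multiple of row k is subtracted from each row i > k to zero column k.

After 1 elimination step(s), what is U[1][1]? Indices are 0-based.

U[1][1] = 1

k=0: U[0][0]=-2
  eliminate (1,0): mult=-3, new row 1: (0, 1, -4); set L[1][0]=-3
  eliminate (2,0): mult=-3, new row 2: (0, -4, 18); set L[2][0]=-3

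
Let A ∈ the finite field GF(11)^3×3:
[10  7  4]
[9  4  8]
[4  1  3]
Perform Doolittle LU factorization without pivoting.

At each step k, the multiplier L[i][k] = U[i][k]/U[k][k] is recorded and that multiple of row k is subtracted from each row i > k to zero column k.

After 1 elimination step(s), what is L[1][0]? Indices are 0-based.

Step 1: pivot at (0,0) is 10.
  row1 ← row1 − (2)·row0  ⇒  L[1][0]=2, U row1=(0, 1, 0)
  row2 ← row2 − (7)·row0  ⇒  L[2][0]=7, U row2=(0, 7, 8)

L[1][0] = 2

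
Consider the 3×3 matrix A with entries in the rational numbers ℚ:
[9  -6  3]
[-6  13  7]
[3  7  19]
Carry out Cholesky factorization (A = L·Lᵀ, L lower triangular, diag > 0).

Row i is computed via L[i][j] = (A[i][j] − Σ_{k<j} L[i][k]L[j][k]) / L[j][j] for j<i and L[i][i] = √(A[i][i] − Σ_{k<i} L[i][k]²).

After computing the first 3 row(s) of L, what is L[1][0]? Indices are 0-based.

L[1][0] = -2

Step 1: L[0][0] = √(9) = 3.
  L[1][0] = (-6) / L[0][0] = -2.
Step 2: L[1][1] = √(9) = 3.
  L[2][0] = (3) / L[0][0] = 1.
  L[2][1] = (9) / L[1][1] = 3.
Step 3: L[2][2] = √(9) = 3.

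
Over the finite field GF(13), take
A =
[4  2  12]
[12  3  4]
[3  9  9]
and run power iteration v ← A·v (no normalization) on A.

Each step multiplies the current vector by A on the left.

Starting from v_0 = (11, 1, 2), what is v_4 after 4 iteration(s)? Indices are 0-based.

v_0 = (11, 1, 2).
v_1 = A·v_0 = (5, 0, 8).
v_2 = A·v_1 = (12, 1, 9).
v_3 = A·v_2 = (2, 1, 9).
v_4 = A·v_3 = (1, 11, 5).

v_4 = (1, 11, 5)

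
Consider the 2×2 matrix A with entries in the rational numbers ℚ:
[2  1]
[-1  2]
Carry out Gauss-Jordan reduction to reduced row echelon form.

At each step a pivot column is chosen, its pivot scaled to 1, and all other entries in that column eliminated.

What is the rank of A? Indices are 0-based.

[1] R0 /= 2  ⇒  (1, 1/2)
     R1 -= -1·R0  ⇒  (0, 5/2)
[2] R1 /= 5/2  ⇒  (0, 1)
     R0 -= 1/2·R1  ⇒  (1, 0)

rank = 2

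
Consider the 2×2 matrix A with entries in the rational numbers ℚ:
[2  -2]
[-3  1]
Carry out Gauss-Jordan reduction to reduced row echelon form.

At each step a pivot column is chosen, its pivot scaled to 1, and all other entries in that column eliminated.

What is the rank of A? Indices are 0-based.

[1] R0 /= 2  ⇒  (1, -1)
     R1 -= -3·R0  ⇒  (0, -2)
[2] R1 /= -2  ⇒  (0, 1)
     R0 -= -1·R1  ⇒  (1, 0)

rank = 2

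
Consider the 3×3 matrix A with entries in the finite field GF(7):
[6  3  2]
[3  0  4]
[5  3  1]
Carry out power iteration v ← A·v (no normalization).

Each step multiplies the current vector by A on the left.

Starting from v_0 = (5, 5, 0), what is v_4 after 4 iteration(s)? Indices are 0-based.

v_0 = (5, 5, 0).
v_1 = A·v_0 = (3, 1, 5).
v_2 = A·v_1 = (3, 1, 2).
v_3 = A·v_2 = (4, 3, 6).
v_4 = A·v_3 = (3, 1, 0).

v_4 = (3, 1, 0)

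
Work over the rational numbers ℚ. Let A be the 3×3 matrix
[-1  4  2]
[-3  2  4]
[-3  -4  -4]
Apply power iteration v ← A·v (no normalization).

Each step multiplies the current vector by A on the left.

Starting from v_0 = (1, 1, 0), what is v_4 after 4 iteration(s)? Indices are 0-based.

v_0 = (1, 1, 0).
v_1 = A·v_0 = (3, -1, -7).
v_2 = A·v_1 = (-21, -39, 23).
v_3 = A·v_2 = (-89, 77, 127).
v_4 = A·v_3 = (651, 929, -549).

v_4 = (651, 929, -549)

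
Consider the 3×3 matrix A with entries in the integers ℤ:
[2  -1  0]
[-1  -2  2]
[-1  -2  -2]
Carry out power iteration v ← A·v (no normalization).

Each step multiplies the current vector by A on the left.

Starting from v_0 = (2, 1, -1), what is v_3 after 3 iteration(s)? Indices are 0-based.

v_3 = (19, 4, -48)

v_0 = (2, 1, -1).
v_1 = A·v_0 = (3, -6, -2).
v_2 = A·v_1 = (12, 5, 13).
v_3 = A·v_2 = (19, 4, -48).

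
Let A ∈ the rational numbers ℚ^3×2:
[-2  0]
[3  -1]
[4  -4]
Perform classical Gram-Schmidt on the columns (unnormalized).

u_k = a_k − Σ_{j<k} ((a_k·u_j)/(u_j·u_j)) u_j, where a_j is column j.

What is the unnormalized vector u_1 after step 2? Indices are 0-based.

Step 1: u_0 = a_0 = (-2, 3, 4).
Step 2: u_1 = a_1 − (-19/29)·u_0 = (-38/29, 28/29, -40/29).

u_1 = (-38/29, 28/29, -40/29)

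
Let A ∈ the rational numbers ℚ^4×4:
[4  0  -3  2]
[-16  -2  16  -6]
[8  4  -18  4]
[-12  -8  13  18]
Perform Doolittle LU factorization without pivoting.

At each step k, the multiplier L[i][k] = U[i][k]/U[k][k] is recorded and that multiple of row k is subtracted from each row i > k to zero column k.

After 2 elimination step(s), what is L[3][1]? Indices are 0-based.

L[3][1] = 4

Step 1: pivot at (0,0) is 4.
  row1 ← row1 − (-4)·row0  ⇒  L[1][0]=-4, U row1=(0, -2, 4, 2)
  row2 ← row2 − (2)·row0  ⇒  L[2][0]=2, U row2=(0, 4, -12, 0)
  row3 ← row3 − (-3)·row0  ⇒  L[3][0]=-3, U row3=(0, -8, 4, 24)
Step 2: pivot at (1,1) is -2.
  row2 ← row2 − (-2)·row1  ⇒  L[2][1]=-2, U row2=(0, 0, -4, 4)
  row3 ← row3 − (4)·row1  ⇒  L[3][1]=4, U row3=(0, 0, -12, 16)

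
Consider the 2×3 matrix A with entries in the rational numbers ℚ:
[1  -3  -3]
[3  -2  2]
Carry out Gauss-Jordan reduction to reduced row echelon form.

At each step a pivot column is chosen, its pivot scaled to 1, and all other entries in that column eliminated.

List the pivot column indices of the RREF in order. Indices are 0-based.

pivot columns: 0, 1

pivot(0,0)=1: scale R0 → (1, -3, -3)
  clear (1,0): R1 −= (3)R0 → (0, 7, 11)
pivot(1,1)=7: scale R1 → (0, 1, 11/7)
  clear (0,1): R0 −= (-3)R1 → (1, 0, 12/7)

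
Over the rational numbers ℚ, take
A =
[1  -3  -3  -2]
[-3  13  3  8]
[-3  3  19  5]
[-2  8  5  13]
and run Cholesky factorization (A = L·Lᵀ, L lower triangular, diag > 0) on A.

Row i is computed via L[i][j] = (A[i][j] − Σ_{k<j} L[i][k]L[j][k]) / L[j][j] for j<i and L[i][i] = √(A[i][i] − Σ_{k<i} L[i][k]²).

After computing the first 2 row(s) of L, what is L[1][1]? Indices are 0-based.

L[1][1] = 2

Step 1: L[0][0] = √(1) = 1.
  L[1][0] = (-3) / L[0][0] = -3.
Step 2: L[1][1] = √(4) = 2.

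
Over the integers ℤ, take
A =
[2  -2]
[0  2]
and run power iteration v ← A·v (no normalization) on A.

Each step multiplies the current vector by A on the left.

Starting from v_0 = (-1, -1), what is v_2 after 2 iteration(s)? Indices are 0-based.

v_2 = (4, -4)

v_0 = (-1, -1).
v_1 = A·v_0 = (0, -2).
v_2 = A·v_1 = (4, -4).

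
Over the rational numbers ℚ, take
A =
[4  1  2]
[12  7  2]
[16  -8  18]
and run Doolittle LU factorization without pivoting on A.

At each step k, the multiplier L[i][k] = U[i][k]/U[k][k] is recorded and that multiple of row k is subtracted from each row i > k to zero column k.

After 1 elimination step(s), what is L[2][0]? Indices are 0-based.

k=0: U[0][0]=4
  eliminate (1,0): mult=3, new row 1: (0, 4, -4); set L[1][0]=3
  eliminate (2,0): mult=4, new row 2: (0, -12, 10); set L[2][0]=4

L[2][0] = 4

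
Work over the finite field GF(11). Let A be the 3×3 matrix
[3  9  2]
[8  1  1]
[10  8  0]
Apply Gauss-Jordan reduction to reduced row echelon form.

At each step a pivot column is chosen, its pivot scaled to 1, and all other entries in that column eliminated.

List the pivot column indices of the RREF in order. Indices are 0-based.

[1] R0 /= 3  ⇒  (1, 3, 8)
     R1 -= 8·R0  ⇒  (0, 10, 3)
     R2 -= 10·R0  ⇒  (0, 0, 8)
[2] R1 /= 10  ⇒  (0, 1, 8)
     R0 -= 3·R1  ⇒  (1, 0, 6)
[3] R2 /= 8  ⇒  (0, 0, 1)
     R0 -= 6·R2  ⇒  (1, 0, 0)
     R1 -= 8·R2  ⇒  (0, 1, 0)

pivot columns: 0, 1, 2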